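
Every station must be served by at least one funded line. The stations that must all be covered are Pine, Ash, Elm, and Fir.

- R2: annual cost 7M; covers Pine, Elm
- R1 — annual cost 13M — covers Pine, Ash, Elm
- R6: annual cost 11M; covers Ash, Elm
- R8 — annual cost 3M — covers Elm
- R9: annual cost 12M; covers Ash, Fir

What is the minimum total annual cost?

19

This is a weighted set-cover instance.
Choose R2 and R9: together they cover Pine, Ash, Elm, Fir — every station.
Total annual cost: 7 + 12 = 19.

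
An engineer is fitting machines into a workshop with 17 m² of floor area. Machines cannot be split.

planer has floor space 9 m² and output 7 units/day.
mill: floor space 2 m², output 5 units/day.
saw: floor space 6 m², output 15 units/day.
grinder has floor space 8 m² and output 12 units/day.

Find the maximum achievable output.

32

This is an integer program with binary decision variables.
Allowing fractional choices, the relaxed optimum would be about 32.8, but machines are indivisible.
mill + saw + grinder: floor space 2 + 6 + 8 = 16 ≤ 17, output 5 + 15 + 12 = 32.
saw + grinder: floor space 6 + 8 = 14 ≤ 17, output 15 + 12 = 27.
Best is mill, saw, and grinder with total output 32.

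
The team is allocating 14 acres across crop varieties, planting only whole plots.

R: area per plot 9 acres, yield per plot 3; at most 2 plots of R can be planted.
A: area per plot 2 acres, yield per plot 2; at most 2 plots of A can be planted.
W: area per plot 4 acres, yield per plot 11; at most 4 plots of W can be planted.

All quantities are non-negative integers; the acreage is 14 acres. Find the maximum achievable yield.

W has the best ratio (11/4); taking only W gives at most 3×11 = 33 (stopped by the area limit).
Mixing does better — 1×A and 3×W: area 14 ≤ 14, yield 1·2 + 3·11 = 35.

35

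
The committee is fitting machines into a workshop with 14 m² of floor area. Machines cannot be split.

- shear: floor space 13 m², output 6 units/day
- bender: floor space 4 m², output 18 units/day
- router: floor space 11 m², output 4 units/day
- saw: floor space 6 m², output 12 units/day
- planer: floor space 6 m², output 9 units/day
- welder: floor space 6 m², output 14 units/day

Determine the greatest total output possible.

This is an integer program with binary decision variables.
Allowing fractional choices, the relaxed optimum would be about 40.0, but machines are indivisible.
bender + saw: floor space 4 + 6 = 10 ≤ 14, output 18 + 12 = 30.
bender + planer: floor space 4 + 6 = 10 ≤ 14, output 18 + 9 = 27.
bender + welder: floor space 4 + 6 = 10 ≤ 14, output 18 + 14 = 32.
Best is bender and welder with total output 32.

32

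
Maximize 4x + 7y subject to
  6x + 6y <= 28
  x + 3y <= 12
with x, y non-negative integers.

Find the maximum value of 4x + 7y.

28

Relaxing integrality, the LP optimum is 29.67 at (x,y) = (1, 3.67), which is not an integer point.
(x,y)=(0,4): 6·0+6·4=24≤28, 1·0+3·4=12≤12, objective 28.
(x,y)=(1,3): 6·1+6·3=24≤28, 1·1+3·3=10≤12, objective 25.
(x,y)=(2,2): 6·2+6·2=24≤28, 1·2+3·2=8≤12, objective 22.
The best lattice point is (0,4), giving 28.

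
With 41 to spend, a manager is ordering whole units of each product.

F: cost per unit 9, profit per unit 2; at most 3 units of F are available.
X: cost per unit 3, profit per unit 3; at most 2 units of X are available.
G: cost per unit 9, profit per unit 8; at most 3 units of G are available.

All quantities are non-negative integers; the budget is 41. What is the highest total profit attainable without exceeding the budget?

This is a bounded integer knapsack.
1×F, 1×X, and 3×G: cost 39 ≤ 41, profit 1·2 + 1·3 + 3·8 = 29.
2×X and 3×G: cost 33 ≤ 41, profit 2·3 + 3·8 = 30.
Best is 30.

30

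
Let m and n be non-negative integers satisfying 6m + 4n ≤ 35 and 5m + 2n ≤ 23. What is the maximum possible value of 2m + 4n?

32

(m,n)=(0,8) is feasible, giving 32.
(m,n)=(1,7) is feasible, giving 30.
(m,n)=(0,7) is feasible, giving 28.
Maximum is 32 at (m,n)=(0,8).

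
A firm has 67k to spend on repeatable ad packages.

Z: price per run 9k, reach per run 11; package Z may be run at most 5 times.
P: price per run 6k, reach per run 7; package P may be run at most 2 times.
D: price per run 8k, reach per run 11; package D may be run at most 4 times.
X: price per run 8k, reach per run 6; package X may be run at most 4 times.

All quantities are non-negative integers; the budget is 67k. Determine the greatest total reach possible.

84

Take 3×Z, 1×P, and 4×D: price 65 ≤ 67, reach 3·11 + 1·7 + 4·11 = 84.
D has the best ratio (11/8) and is taken to its limit of 4; remaining capacity is filled optimally with the others.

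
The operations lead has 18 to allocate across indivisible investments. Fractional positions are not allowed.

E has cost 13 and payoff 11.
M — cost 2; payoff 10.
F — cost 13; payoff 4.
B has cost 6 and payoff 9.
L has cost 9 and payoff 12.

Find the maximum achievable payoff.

31

Allowing fractional choices, the relaxed optimum would be about 31.8, but investments are indivisible.
E + M: cost 13 + 2 = 15 ≤ 18, payoff 11 + 10 = 21.
M + L: cost 2 + 9 = 11 ≤ 18, payoff 10 + 12 = 22.
M + B + L: cost 2 + 6 + 9 = 17 ≤ 18, payoff 10 + 9 + 12 = 31.
Best is M, B, and L with total payoff 31.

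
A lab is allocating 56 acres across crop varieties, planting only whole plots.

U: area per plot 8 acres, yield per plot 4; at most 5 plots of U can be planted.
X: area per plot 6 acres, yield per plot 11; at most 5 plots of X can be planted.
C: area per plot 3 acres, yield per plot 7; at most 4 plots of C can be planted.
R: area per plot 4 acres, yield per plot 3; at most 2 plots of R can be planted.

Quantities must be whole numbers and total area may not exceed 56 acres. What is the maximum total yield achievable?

C has the best ratio (7/3); taking only C gives at most 4×7 = 28 (stopped by the supply cap of 4).
Mixing does better — 1×U, 5×X, 4×C, and 1×R: area 54 ≤ 56, yield 1·4 + 5·11 + 4·7 + 1·3 = 90.

90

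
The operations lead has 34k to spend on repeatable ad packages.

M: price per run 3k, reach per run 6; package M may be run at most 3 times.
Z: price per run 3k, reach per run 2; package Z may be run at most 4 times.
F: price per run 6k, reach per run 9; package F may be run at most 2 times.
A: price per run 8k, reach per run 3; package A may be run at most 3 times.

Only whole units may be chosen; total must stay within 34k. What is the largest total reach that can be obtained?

3×M, 4×Z, and 2×F: price 33 ≤ 34, reach 3·6 + 4·2 + 2·9 = 44.
3×M, 3×Z, and 2×F: price 30 ≤ 34, reach 3·6 + 3·2 + 2·9 = 42.
Best is 44.

44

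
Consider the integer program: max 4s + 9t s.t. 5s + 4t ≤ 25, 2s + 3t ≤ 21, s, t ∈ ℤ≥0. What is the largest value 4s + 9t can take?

Relaxing integrality, the LP optimum is 56.25 at (s,t) = (0, 6.25), which is not an integer point.
(s,t)=(0,6): 5·0+4·6=24≤25, 2·0+3·6=18≤21, objective 54.
(s,t)=(1,5): 5·1+4·5=25≤25, 2·1+3·5=17≤21, objective 49.
(s,t)=(0,5): 5·0+4·5=20≤25, 2·0+3·5=15≤21, objective 45.
The best lattice point is (0,6), giving 54.

54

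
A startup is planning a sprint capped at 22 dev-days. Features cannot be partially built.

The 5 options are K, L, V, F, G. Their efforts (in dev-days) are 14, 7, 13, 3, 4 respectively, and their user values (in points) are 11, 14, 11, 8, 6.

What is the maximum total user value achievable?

V + F + G: effort 13 + 3 + 4 = 20 ≤ 22, user value 11 + 8 + 6 = 25.
L + V: effort 7 + 13 = 20 ≤ 22, user value 14 + 11 = 25.
L + F + G: effort 7 + 3 + 4 = 14 ≤ 22, user value 14 + 8 + 6 = 28.
Best is L, F, and G with total user value 28.

28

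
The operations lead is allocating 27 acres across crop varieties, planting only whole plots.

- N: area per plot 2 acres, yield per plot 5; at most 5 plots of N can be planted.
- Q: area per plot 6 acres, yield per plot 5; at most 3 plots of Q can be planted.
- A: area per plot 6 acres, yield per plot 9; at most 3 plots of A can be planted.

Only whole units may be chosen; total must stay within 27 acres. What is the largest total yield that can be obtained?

47

This is a bounded integer knapsack.
Take 4×N and 3×A: area 26 ≤ 27, yield 4·5 + 3·9 = 47.
No other integer combination yields more.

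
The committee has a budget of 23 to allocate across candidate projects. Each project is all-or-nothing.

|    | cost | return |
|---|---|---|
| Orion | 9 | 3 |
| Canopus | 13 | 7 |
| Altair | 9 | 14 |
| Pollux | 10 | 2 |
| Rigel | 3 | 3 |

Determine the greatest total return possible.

Treat it as a binary knapsack problem.
Orion + Altair + Rigel: cost 9 + 9 + 3 = 21 ≤ 23, return 3 + 14 + 3 = 20.
Canopus + Altair: cost 13 + 9 = 22 ≤ 23, return 7 + 14 = 21.
Best is Canopus and Altair with total return 21.

21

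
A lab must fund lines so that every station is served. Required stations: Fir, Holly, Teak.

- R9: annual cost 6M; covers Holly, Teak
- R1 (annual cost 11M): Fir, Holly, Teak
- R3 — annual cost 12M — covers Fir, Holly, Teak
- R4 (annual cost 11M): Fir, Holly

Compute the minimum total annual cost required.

11

The greedy cost-per-new-station heuristic would pick R9 and R1 for 17, but a cheaper cover exists.
R1 alone covers Fir, Holly, Teak — every station.
Total annual cost: 11.
No cover costs less than 11.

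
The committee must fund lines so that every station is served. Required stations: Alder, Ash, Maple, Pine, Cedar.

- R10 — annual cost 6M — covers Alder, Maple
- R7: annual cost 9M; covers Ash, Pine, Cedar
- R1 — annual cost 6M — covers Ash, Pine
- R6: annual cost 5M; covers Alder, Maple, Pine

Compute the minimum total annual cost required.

This is an integer covering problem.
Choose R7 and R6: together they cover Alder, Ash, Maple, Pine, Cedar — every station.
Total annual cost: 9 + 5 = 14.
No cover costs less than 14.

14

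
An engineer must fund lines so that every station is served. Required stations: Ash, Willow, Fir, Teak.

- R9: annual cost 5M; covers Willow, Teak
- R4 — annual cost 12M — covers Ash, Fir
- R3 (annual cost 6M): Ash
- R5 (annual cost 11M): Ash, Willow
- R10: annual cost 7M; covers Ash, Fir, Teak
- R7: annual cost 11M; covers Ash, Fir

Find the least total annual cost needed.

12

Choose R9 and R10: together they cover Ash, Willow, Fir, Teak — every station.
Total annual cost: 5 + 7 = 12.
No cover costs less than 12.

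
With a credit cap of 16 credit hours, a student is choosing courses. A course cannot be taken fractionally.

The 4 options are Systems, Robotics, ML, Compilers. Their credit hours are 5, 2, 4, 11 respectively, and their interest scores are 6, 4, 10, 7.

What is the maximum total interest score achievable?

20

This is an integer program with binary decision variables.
Systems + Robotics + ML: credit hours 5 + 2 + 4 = 11 ≤ 16, interest score 6 + 4 + 10 = 20.
ML + Compilers: credit hours 4 + 11 = 15 ≤ 16, interest score 10 + 7 = 17.
Best is Systems, Robotics, and ML with total interest score 20.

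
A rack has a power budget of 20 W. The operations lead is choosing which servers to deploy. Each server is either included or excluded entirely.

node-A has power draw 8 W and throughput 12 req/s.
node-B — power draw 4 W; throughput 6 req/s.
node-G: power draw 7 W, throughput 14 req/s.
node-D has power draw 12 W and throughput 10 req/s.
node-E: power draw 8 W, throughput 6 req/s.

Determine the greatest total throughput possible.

This is a 0-1 knapsack instance.
Allowing fractional choices, the relaxed optimum would be about 32.8, but servers are indivisible.
node-A + node-G: power draw 8 + 7 = 15 ≤ 20, throughput 12 + 14 = 26.
node-A + node-B + node-G: power draw 8 + 4 + 7 = 19 ≤ 20, throughput 12 + 6 + 14 = 32.
Best is node-A, node-B, and node-G with total throughput 32.

32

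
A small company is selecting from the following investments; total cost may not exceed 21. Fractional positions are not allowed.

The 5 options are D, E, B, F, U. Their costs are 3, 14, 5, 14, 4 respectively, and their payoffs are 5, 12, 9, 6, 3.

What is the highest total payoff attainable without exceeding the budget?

This is an integer program with binary decision variables.
Allowing fractional choices, the relaxed optimum would be about 25.1, but investments are indivisible.
E + B: cost 14 + 5 = 19 ≤ 21, payoff 12 + 9 = 21.
D + B + U: cost 3 + 5 + 4 = 12 ≤ 21, payoff 5 + 9 + 3 = 17.
D + E + U: cost 3 + 14 + 4 = 21 ≤ 21, payoff 5 + 12 + 3 = 20.
Best is E and B with total payoff 21.

21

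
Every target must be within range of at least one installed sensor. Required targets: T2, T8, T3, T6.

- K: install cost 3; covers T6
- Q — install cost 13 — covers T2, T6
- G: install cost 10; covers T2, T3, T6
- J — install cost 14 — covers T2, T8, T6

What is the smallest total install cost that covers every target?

24

The greedy cost-per-new-target heuristic would pick K, G, and J for 27, but a cheaper cover exists.
Choose G and J: together they cover T2, T8, T3, T6 — every target.
Total install cost: 10 + 14 = 24.
No cover costs less than 24.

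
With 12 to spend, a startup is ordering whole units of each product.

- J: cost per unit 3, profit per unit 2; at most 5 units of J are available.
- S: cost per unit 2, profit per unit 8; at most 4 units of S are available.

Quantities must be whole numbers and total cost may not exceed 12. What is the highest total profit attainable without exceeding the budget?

34

Take 1×J and 4×S: cost 11 ≤ 12, profit 1·2 + 4·8 = 34.
S has the best ratio (8/2) and is taken to its limit of 4; remaining capacity is filled optimally with the others.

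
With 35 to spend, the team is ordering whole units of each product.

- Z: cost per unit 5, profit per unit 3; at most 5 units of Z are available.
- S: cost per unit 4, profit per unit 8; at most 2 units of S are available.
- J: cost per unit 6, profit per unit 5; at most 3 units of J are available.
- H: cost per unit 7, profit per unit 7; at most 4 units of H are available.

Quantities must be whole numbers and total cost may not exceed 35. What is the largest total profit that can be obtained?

42

S has the best ratio (8/4); taking only S gives at most 2×8 = 16 (stopped by the supply cap of 2).
Mixing does better — 2×S, 1×J, and 3×H: cost 35 ≤ 35, profit 2·8 + 1·5 + 3·7 = 42.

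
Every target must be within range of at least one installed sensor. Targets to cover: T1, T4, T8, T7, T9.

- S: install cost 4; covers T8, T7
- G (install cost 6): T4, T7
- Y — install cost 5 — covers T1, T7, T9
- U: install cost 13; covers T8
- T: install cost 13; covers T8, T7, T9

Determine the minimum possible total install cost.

Choose S, G, and Y: together they cover T1, T4, T8, T7, T9 — every target.
Total install cost: 4 + 6 + 5 = 15.
No cover costs less than 15.

15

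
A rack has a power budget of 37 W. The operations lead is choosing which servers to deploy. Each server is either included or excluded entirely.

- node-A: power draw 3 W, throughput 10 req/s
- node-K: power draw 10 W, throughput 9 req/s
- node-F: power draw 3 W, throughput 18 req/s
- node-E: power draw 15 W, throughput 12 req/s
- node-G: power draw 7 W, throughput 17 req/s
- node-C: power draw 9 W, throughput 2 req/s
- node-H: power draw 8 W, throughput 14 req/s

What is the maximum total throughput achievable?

71

Allowing fractional choices, the relaxed optimum would be about 72.8, but servers are indivisible.
node-A + node-K + node-F + node-G + node-H: power draw 3 + 10 + 3 + 7 + 8 = 31 ≤ 37, throughput 10 + 9 + 18 + 17 + 14 = 68.
node-A + node-F + node-E + node-G + node-H: power draw 3 + 3 + 15 + 7 + 8 = 36 ≤ 37, throughput 10 + 18 + 12 + 17 + 14 = 71.
node-A + node-F + node-G + node-C + node-H: power draw 3 + 3 + 7 + 9 + 8 = 30 ≤ 37, throughput 10 + 18 + 17 + 2 + 14 = 61.
Best is node-A, node-F, node-E, node-G, and node-H with total throughput 71.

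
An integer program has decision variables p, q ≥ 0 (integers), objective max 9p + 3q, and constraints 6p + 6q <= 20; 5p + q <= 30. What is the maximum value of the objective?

27

Relaxing integrality, the LP optimum is 30.00 at (p,q) = (3.33, 0), which is not an integer point.
(p,q)=(3,0): 6·3+6·0=18≤20, 5·3+1·0=15≤30, objective 27.
(p,q)=(2,1): 6·2+6·1=18≤20, 5·2+1·1=11≤30, objective 21.
(p,q)=(2,0): 6·2+6·0=12≤20, 5·2+1·0=10≤30, objective 18.
Maximum is 27 at (p,q)=(3,0).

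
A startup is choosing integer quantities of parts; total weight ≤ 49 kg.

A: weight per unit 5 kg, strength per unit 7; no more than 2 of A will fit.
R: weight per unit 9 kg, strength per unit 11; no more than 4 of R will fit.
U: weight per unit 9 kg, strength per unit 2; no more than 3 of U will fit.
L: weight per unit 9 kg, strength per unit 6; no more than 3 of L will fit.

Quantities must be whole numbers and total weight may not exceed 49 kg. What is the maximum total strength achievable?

58

Take 2×A and 4×R: weight 46 ≤ 49, strength 2·7 + 4·11 = 58.
A has the best ratio (7/5) and is taken to its limit of 2; remaining capacity is filled optimally with the others.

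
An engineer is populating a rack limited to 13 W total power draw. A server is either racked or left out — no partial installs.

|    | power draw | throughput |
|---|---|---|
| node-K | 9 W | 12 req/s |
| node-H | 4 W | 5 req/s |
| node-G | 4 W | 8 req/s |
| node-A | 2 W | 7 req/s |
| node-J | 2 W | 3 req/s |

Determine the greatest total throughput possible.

Take node-H, node-G, node-A, and node-J: power draw 4 + 4 + 2 + 2 = 12 ≤ 13, throughput 5 + 8 + 7 + 3 = 23.
No other feasible combination does better.

23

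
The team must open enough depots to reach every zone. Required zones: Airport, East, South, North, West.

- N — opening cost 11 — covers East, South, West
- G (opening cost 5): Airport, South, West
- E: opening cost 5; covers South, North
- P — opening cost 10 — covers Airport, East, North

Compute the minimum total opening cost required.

15

This is an integer covering problem.
The greedy cost-per-new-zone heuristic would pick G, E, and P for 20, but a cheaper cover exists.
Choose G and P: together they cover Airport, East, South, North, West — every zone.
Total opening cost: 5 + 10 = 15.
No cover costs less than 15.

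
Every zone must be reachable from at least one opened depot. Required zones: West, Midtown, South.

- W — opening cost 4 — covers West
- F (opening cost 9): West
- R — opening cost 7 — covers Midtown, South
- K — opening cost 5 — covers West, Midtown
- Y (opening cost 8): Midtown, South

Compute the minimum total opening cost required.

This is an integer covering problem.
The greedy cost-per-new-zone heuristic would pick K and R for 12, but a cheaper cover exists.
Choose W and R: together they cover West, Midtown, South — every zone.
Total opening cost: 4 + 7 = 11.
No cover costs less than 11.

11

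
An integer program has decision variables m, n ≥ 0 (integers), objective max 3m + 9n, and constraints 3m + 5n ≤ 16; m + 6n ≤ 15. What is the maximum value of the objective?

(m,n)=(2,2): 3·2+5·2=16≤16, 1·2+6·2=14≤15, objective 24.
(m,n)=(1,2): 3·1+5·2=13≤16, 1·1+6·2=13≤15, objective 21.
Maximum is 24 at (m,n)=(2,2).

24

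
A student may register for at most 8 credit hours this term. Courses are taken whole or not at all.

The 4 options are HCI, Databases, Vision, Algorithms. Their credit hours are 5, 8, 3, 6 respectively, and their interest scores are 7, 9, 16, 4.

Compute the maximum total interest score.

Treat it as a binary knapsack problem.
Vision: credit hours 3 ≤ 8, interest score 16.
Databases: credit hours 8 ≤ 8, interest score 9.
HCI + Vision: credit hours 5 + 3 = 8 ≤ 8, interest score 7 + 16 = 23.
Best is HCI and Vision with total interest score 23.

23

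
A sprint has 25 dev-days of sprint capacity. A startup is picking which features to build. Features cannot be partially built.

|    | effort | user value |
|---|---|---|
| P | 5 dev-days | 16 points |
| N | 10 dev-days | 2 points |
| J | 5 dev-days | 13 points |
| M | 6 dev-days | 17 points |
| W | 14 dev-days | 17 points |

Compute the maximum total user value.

50

This is an integer program with binary decision variables.
Allowing fractional choices, the relaxed optimum would be about 56.9, but features are indivisible.
P + M + W: effort 5 + 6 + 14 = 25 ≤ 25, user value 16 + 17 + 17 = 50.
P + J + M: effort 5 + 5 + 6 = 16 ≤ 25, user value 16 + 13 + 17 = 46.
J + M + W: effort 5 + 6 + 14 = 25 ≤ 25, user value 13 + 17 + 17 = 47.
Best is P, M, and W with total user value 50.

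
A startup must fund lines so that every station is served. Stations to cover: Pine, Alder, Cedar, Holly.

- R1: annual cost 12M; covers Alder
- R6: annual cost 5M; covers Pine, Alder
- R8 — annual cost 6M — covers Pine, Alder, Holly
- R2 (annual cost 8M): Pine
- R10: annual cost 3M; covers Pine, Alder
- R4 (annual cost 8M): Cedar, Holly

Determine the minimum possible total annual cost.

Choose R10 and R4: together they cover Pine, Alder, Cedar, Holly — every station.
Total annual cost: 3 + 8 = 11.

11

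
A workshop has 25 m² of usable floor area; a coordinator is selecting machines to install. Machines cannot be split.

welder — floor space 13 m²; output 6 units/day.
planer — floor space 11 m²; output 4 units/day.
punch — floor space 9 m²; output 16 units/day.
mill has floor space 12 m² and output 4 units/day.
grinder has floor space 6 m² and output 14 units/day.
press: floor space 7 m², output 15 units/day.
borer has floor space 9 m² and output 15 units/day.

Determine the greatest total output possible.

Treat it as a binary knapsack problem.
Allowing fractional choices, the relaxed optimum would be about 50.0, but machines are indivisible.
punch + grinder + press: floor space 9 + 6 + 7 = 22 ≤ 25, output 16 + 14 + 15 = 45.
punch + press + borer: floor space 9 + 7 + 9 = 25 ≤ 25, output 16 + 15 + 15 = 46.
Best is punch, press, and borer with total output 46.

46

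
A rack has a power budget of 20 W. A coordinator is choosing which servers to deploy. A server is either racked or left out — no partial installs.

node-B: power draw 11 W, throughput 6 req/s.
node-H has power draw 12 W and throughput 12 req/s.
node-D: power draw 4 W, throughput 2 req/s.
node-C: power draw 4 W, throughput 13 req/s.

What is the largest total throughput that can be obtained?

Allowing fractional choices, the relaxed optimum would be about 27.2, but servers are indivisible.
node-B + node-D + node-C: power draw 11 + 4 + 4 = 19 ≤ 20, throughput 6 + 2 + 13 = 21.
node-H + node-C: power draw 12 + 4 = 16 ≤ 20, throughput 12 + 13 = 25.
node-H + node-D + node-C: power draw 12 + 4 + 4 = 20 ≤ 20, throughput 12 + 2 + 13 = 27.
Best is node-H, node-D, and node-C with total throughput 27.

27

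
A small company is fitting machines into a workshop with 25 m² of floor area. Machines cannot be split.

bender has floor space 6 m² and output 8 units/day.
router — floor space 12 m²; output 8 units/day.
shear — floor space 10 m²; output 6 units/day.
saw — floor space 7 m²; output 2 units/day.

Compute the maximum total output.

This is an integer program with binary decision variables.
bender + router + saw: floor space 6 + 12 + 7 = 25 ≤ 25, output 8 + 8 + 2 = 18.
bender + router: floor space 6 + 12 = 18 ≤ 25, output 8 + 8 = 16.
Best is bender, router, and saw with total output 18.

18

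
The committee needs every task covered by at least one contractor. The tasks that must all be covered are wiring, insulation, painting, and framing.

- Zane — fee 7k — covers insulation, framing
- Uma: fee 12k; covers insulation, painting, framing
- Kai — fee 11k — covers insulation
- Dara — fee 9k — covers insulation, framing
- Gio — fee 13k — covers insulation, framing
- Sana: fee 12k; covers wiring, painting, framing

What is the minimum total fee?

Choose Zane and Sana: together they cover wiring, insulation, painting, framing — every task.
Total fee: 7 + 12 = 19.

19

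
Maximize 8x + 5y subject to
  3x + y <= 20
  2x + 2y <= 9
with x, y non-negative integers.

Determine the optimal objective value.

(x,y)=(4,0): 3·4+1·0=12≤20, 2·4+2·0=8≤9, objective 32.
(x,y)=(3,1): 3·3+1·1=10≤20, 2·3+2·1=8≤9, objective 29.
(x,y)=(3,0): 3·3+1·0=9≤20, 2·3+2·0=6≤9, objective 24.
Maximum is 32 at (x,y)=(4,0).

32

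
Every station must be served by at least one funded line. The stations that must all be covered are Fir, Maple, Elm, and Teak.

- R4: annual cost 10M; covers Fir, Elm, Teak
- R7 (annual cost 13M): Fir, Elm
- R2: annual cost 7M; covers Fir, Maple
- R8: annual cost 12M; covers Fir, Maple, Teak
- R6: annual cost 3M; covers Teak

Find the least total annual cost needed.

The greedy cost-per-new-station heuristic would pick R6, R2, and R4 for 20, but a cheaper cover exists.
Choose R4 and R2: together they cover Fir, Maple, Elm, Teak — every station.
Total annual cost: 10 + 7 = 17.
No cover costs less than 17.

17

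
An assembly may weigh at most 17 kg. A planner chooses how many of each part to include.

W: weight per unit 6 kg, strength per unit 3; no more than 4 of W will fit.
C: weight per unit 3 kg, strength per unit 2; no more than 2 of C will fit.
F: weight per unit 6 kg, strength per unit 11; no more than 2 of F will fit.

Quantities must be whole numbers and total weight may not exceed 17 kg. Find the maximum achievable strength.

F has the best ratio (11/6); taking only F gives at most 2×11 = 22 (stopped by the weight limit).
Mixing does better — 1×C and 2×F: weight 15 ≤ 17, strength 1·2 + 2·11 = 24.

24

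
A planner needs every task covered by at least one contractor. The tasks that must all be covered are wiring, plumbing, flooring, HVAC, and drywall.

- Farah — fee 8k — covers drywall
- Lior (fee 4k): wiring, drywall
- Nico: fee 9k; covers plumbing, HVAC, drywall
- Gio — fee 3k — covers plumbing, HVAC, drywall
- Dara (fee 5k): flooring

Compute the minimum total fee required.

This is a weighted set-cover instance.
Choose Lior, Gio, and Dara: together they cover wiring, plumbing, flooring, HVAC, drywall — every task.
Total fee: 4 + 3 + 5 = 12.
No cover costs less than 12.

12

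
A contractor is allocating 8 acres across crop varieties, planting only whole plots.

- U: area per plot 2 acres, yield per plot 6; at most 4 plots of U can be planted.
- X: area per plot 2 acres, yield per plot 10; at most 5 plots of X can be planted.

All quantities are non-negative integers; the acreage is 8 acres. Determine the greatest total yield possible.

Take 4×X: area 8 ≤ 8, yield 4·10 = 40.
No other integer combination yields more.

40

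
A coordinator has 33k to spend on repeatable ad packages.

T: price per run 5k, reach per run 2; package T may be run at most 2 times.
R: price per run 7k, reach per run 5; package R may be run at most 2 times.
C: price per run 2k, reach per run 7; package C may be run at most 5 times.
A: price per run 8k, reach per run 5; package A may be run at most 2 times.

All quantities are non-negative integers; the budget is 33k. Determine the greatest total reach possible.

C has the best ratio (7/2); taking only C gives at most 5×7 = 35 (stopped by the supply cap of 5).
Mixing does better — 1×R, 5×C, and 2×A: price 33 ≤ 33, reach 1·5 + 5·7 + 2·5 = 50.

50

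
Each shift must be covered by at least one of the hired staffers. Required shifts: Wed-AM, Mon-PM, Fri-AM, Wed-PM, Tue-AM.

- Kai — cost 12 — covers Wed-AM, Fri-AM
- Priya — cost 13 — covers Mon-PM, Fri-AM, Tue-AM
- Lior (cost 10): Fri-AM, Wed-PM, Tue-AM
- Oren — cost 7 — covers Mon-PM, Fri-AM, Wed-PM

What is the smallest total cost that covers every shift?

Choose Kai, Lior, and Oren: together they cover Wed-AM, Mon-PM, Fri-AM, Wed-PM, Tue-AM — every shift.
Total cost: 12 + 10 + 7 = 29.
No cover costs less than 29.

29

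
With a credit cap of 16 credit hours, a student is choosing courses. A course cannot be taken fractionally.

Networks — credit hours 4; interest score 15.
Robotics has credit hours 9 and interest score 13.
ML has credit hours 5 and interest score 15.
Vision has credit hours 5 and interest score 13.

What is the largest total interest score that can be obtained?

Networks + ML + Vision: credit hours 4 + 5 + 5 = 14 ≤ 16, interest score 15 + 15 + 13 = 43.
Networks + ML: credit hours 4 + 5 = 9 ≤ 16, interest score 15 + 15 = 30.
Networks + Vision: credit hours 4 + 5 = 9 ≤ 16, interest score 15 + 13 = 28.
Best is Networks, ML, and Vision with total interest score 43.

43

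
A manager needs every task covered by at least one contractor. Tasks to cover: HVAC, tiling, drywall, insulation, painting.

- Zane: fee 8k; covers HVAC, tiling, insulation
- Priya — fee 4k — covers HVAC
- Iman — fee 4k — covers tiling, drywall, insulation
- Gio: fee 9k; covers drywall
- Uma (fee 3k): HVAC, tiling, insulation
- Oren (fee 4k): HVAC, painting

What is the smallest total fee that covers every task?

This is an integer covering problem.
The greedy cost-per-new-task heuristic would pick Uma, Iman, and Oren for 11, but a cheaper cover exists.
Choose Iman and Oren: together they cover HVAC, tiling, drywall, insulation, painting — every task.
Total fee: 4 + 4 = 8.
No cover costs less than 8.

8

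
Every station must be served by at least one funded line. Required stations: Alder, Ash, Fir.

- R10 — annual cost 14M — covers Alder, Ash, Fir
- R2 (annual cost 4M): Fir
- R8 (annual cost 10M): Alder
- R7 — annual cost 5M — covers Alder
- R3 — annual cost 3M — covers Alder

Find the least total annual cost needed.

The greedy cost-per-new-station heuristic would pick R3, R2, and R10 for 21, but a cheaper cover exists.
R10 alone covers Alder, Ash, Fir — every station.
Total annual cost: 14.
No cover costs less than 14.

14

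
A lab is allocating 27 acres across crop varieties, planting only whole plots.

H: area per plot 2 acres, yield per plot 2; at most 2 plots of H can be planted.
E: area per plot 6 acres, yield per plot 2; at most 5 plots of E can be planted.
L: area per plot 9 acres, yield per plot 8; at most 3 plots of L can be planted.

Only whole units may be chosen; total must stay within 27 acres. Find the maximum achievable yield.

24

This is a bounded integer knapsack.
H has the best ratio (2/2); taking only H gives at most 2×2 = 4 (stopped by the supply cap of 2).
Mixing does better — 3×L: area 27 ≤ 27, yield 3·8 = 24.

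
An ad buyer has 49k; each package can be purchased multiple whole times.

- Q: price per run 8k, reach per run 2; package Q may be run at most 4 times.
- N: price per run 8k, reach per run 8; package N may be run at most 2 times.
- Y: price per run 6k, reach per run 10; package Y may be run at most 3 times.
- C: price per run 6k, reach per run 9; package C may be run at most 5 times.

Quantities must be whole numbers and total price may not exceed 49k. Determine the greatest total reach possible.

75

3×Y and 5×C: price 48 ≤ 49, reach 3·10 + 5·9 = 75.
3×Y and 4×C: price 42 ≤ 49, reach 3·10 + 4·9 = 66.
Best is 75.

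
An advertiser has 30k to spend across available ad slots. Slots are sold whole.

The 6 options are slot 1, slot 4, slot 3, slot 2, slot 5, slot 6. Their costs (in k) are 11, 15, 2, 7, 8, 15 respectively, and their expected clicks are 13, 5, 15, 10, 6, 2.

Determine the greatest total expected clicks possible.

44

Take slot 1, slot 3, slot 2, and slot 5: cost 11 + 2 + 7 + 8 = 28 ≤ 30, expected clicks 13 + 15 + 10 + 6 = 44.
No other feasible combination does better.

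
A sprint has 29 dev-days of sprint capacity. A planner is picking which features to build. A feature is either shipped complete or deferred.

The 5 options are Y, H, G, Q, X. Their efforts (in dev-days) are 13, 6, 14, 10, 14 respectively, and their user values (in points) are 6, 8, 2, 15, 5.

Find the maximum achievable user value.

29

H + Q: effort 6 + 10 = 16 ≤ 29, user value 8 + 15 = 23.
Y + H + Q: effort 13 + 6 + 10 = 29 ≤ 29, user value 6 + 8 + 15 = 29.
Y + Q: effort 13 + 10 = 23 ≤ 29, user value 6 + 15 = 21.
Best is Y, H, and Q with total user value 29.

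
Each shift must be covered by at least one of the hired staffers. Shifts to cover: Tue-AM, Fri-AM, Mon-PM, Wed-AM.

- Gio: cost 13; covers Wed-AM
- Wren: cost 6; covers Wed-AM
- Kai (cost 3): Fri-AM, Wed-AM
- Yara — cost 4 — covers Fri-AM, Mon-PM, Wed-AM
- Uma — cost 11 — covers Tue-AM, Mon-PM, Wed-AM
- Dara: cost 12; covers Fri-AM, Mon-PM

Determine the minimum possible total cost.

Choose Kai and Uma: together they cover Tue-AM, Fri-AM, Mon-PM, Wed-AM — every shift.
Total cost: 3 + 11 = 14.

14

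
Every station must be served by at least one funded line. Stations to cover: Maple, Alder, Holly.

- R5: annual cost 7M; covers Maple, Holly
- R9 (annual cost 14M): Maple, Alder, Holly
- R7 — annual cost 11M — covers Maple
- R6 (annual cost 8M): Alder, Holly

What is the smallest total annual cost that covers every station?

This is an integer covering problem.
The greedy cost-per-new-station heuristic would pick R5 and R6 for 15, but a cheaper cover exists.
R9 alone covers Maple, Alder, Holly — every station.
Total annual cost: 14.
No cover costs less than 14.

14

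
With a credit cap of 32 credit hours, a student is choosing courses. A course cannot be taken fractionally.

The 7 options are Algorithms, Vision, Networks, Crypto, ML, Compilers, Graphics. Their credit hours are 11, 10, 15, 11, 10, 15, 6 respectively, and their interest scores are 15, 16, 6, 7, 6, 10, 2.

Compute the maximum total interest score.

38

This is a 0-1 knapsack instance.
Algorithms + Vision + Crypto: credit hours 11 + 10 + 11 = 32 ≤ 32, interest score 15 + 16 + 7 = 38.
Algorithms + Vision + ML: credit hours 11 + 10 + 10 = 31 ≤ 32, interest score 15 + 16 + 6 = 37.
Algorithms + Vision + Graphics: credit hours 11 + 10 + 6 = 27 ≤ 32, interest score 15 + 16 + 2 = 33.
Best is Algorithms, Vision, and Crypto with total interest score 38.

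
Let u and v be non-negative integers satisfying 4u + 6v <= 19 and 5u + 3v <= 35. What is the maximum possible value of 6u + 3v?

24

Relaxing integrality, the LP optimum is 28.50 at (u,v) = (4.75, 0), which is not an integer point.
(u,v)=(4,0) is feasible, giving 24.
(u,v)=(3,1) is feasible, giving 21.
(u,v)=(3,0) is feasible, giving 18.
No feasible integer point exceeds 24.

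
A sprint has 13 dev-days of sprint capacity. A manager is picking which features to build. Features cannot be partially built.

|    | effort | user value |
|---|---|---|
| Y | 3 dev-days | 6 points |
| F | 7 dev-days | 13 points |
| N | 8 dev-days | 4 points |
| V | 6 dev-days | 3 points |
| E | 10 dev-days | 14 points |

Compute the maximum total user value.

20

This is a 0-1 knapsack instance.
Y + E: effort 3 + 10 = 13 ≤ 13, user value 6 + 14 = 20.
F + V: effort 7 + 6 = 13 ≤ 13, user value 13 + 3 = 16.
Y + F: effort 3 + 7 = 10 ≤ 13, user value 6 + 13 = 19.
Best is Y and E with total user value 20.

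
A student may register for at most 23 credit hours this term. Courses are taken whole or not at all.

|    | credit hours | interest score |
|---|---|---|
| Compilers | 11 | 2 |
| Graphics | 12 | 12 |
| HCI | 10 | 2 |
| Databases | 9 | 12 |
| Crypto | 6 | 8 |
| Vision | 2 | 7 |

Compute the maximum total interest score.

This is an integer program with binary decision variables.
Allowing fractional choices, the relaxed optimum would be about 33.0, but courses are indivisible.
Graphics + Databases + Vision: credit hours 12 + 9 + 2 = 23 ≤ 23, interest score 12 + 12 + 7 = 31.
Databases + Crypto + Vision: credit hours 9 + 6 + 2 = 17 ≤ 23, interest score 12 + 8 + 7 = 27.
Graphics + Crypto + Vision: credit hours 12 + 6 + 2 = 20 ≤ 23, interest score 12 + 8 + 7 = 27.
Best is Graphics, Databases, and Vision with total interest score 31.

31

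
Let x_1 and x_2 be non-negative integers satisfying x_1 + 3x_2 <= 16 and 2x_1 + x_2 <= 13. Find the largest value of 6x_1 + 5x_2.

(x_1,x_2)=(5,3): 1·5+3·3=14≤16, 2·5+1·3=13≤13, objective 45.
(x_1,x_2)=(4,4): 1·4+3·4=16≤16, 2·4+1·4=12≤13, objective 44.
The best lattice point is (5,3), giving 45.

45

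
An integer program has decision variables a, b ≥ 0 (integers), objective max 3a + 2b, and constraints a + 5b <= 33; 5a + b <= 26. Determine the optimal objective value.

The continuous relaxation peaks at (4.04, 5.79) with value 23.71; rounding to a feasible lattice point costs some objective.
(a,b)=(4,5) is feasible, giving 22.
(a,b)=(3,6) is feasible, giving 21.
Maximum is 22 at (a,b)=(4,5).

22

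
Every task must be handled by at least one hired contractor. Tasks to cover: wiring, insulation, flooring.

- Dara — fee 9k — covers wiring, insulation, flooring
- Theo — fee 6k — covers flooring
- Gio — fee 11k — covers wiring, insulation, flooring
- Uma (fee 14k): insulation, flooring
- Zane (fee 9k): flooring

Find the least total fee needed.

Dara alone covers wiring, insulation, flooring — every task.
Total fee: 9.

9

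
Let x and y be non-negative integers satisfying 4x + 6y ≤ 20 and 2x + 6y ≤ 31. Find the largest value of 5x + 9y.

(x,y)=(2,2): 4·2+6·2=20≤20, 2·2+6·2=16≤31, objective 28.
(x,y)=(0,3): 4·0+6·3=18≤20, 2·0+6·3=18≤31, objective 27.
(x,y)=(3,1): 4·3+6·1=18≤20, 2·3+6·1=12≤31, objective 24.
Maximum is 28 at (x,y)=(2,2).

28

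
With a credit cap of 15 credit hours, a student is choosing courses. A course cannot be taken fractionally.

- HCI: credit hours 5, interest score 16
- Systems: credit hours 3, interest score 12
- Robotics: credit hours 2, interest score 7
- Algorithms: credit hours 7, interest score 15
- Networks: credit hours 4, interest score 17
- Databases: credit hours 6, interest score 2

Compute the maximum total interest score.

HCI + Systems + Networks: credit hours 5 + 3 + 4 = 12 ≤ 15, interest score 16 + 12 + 17 = 45.
HCI + Systems + Robotics + Networks: credit hours 5 + 3 + 2 + 4 = 14 ≤ 15, interest score 16 + 12 + 7 + 17 = 52.
Systems + Algorithms + Networks: credit hours 3 + 7 + 4 = 14 ≤ 15, interest score 12 + 15 + 17 = 44.
Best is HCI, Systems, Robotics, and Networks with total interest score 52.

52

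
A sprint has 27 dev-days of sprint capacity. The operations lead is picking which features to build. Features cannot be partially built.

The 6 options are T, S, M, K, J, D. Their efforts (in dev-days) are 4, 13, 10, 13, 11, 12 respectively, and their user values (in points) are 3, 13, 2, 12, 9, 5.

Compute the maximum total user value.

Allowing fractional choices, the relaxed optimum would be about 25.8, but features are indivisible.
S + J: effort 13 + 11 = 24 ≤ 27, user value 13 + 9 = 22.
S + K: effort 13 + 13 = 26 ≤ 27, user value 13 + 12 = 25.
Best is S and K with total user value 25.

25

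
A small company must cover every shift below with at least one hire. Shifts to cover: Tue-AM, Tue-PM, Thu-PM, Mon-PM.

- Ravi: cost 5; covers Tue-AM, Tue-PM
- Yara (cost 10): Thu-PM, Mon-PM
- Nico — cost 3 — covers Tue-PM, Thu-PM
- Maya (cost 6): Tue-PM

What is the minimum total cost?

The greedy cost-per-new-shift heuristic would pick Nico, Ravi, and Yara for 18, but a cheaper cover exists.
Choose Ravi and Yara: together they cover Tue-AM, Tue-PM, Thu-PM, Mon-PM — every shift.
Total cost: 5 + 10 = 15.
No cover costs less than 15.

15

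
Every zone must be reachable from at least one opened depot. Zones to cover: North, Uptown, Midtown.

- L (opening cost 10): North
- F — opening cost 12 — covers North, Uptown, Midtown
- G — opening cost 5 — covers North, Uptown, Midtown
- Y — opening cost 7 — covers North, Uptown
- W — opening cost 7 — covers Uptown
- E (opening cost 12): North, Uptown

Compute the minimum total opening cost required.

5

This is an integer covering problem.
G alone covers North, Uptown, Midtown — every zone.
Total opening cost: 5.
No cover costs less than 5.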